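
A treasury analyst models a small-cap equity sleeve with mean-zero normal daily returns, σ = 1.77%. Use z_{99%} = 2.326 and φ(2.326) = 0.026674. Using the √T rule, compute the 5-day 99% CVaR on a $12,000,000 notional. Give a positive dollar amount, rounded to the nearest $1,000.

σ_{5d} = 1.77% × √5 = 3.958%.
ES multiplier = φ(z)/(1−α) = 0.026674/0.01 = 2.667.
ES = 3.958% × 2.667 = 10.556%; on $12,000,000: $1,266,720.

$1,267,000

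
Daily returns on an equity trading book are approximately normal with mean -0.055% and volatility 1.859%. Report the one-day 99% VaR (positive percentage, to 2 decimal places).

4.38%

At 99% one-sided, z = 2.326.
VaR = −μ + z·σ = −(-0.055%) + 2.326 × 1.859% = 4.379%.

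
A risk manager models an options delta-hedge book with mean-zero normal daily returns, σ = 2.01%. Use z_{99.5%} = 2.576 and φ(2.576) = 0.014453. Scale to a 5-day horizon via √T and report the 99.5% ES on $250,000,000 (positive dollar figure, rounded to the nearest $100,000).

$32,500,000

σ_{5d} = 2.01% × √5 = 4.494%.
ES multiplier = φ(z)/(1−α) = 0.014453/0.005 = 2.891.
ES = 4.494% × 2.891 = 12.992%; on $250,000,000: $32,480,000.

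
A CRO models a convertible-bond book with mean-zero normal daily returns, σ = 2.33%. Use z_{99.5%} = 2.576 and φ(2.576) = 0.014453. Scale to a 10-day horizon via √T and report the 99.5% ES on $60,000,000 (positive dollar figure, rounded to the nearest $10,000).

σ_{10d} = 2.33% × √10 = 7.368%.
ES multiplier = φ(z)/(1−α) = 0.014453/0.005 = 2.891.
ES = 7.368% × 2.891 = 21.301%; on $60,000,000: $12,780,600.

$12,780,000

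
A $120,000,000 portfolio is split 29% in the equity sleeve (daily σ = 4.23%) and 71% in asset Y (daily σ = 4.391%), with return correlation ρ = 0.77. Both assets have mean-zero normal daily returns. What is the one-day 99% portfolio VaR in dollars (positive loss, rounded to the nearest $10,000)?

σ_p² = 0.29²·4.23² + 0.71²·4.391² + 2·0.77·0.29·0.71·4.23·4.391 = 17.1138 (%²).
σ_p = √17.1138 = 4.137%.
At 99%, z = 2.326.
VaR = 2.326 × 4.137% = 9.623%; on $120,000,000 that is $11,547,600.

$11,550,000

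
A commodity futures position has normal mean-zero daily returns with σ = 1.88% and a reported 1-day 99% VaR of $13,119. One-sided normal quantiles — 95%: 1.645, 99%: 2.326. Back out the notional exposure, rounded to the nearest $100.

VaR as a fraction of value: z·σ = 2.326 × 1.88% = 4.37288%.
Position = $13,119 / 0.0437288 = $300,008.

$300,000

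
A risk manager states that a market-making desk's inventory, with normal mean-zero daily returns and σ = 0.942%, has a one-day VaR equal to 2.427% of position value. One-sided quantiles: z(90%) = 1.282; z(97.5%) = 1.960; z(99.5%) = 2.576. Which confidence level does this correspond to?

Implied z = VaR/σ = 2.427 / 0.942 = 2.576.
This matches z(99.5%) = 2.576.

99.5%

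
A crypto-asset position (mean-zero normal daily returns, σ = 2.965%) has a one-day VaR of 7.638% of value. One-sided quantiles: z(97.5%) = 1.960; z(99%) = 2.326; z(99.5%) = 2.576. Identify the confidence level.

Implied z = VaR/σ = 7.638 / 2.965 = 2.576.
This matches z(99.5%) = 2.576.

99.5%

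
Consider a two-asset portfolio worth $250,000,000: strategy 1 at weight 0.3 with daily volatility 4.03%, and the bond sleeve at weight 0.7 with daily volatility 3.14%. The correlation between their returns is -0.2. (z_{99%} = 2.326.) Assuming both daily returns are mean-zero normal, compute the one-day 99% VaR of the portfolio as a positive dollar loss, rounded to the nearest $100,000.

σ_p² = 0.3²·4.03² + 0.7²·3.14² + 2·-0.2·0.3·0.7·4.03·3.14 = 5.2299 (%²).
σ_p = √5.2299 = 2.287%.
VaR = 2.326 × 2.287% = 5.320%; on $250,000,000 that is $13,300,000.

$13,300,000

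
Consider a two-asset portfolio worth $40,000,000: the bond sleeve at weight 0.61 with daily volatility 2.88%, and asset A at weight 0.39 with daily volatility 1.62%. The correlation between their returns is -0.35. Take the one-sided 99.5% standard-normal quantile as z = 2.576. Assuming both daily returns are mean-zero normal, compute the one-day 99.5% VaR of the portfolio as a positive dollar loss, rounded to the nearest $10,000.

σ_p² = 0.61²·2.88² + 0.39²·1.62² + 2·-0.35·0.61·0.39·2.88·1.62 = 2.7086 (%²).
σ_p = √2.7086 = 1.646%.
VaR = 2.576 × 1.646% = 4.240%; on $40,000,000 that is $1,696,000.

$1,700,000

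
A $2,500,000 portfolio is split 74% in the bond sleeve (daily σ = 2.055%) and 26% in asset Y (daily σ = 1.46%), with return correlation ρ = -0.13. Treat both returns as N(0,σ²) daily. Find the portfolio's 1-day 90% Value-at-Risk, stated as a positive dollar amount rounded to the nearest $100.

σ_p² = 0.74²·2.055² + 0.26²·1.46² + 2·-0.13·0.74·0.26·2.055·1.46 = 2.3065 (%²).
σ_p = √2.3065 = 1.519%.
At 90%, z = 1.282.
VaR = 1.282 × 1.519% = 1.947%; on $2,500,000 that is $48,675.

$48,700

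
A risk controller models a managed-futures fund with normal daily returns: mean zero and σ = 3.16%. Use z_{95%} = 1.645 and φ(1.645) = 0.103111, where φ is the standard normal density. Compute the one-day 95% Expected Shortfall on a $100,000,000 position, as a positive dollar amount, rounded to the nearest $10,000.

$6,520,000

Tail multiplier: φ(z)/(1−α) = 0.103111 / 0.05 = 2.062.
ES = 3.16% × 2.062 = 6.516%.
On $100,000,000: 0.06516 × $100,000,000 = $6,516,000.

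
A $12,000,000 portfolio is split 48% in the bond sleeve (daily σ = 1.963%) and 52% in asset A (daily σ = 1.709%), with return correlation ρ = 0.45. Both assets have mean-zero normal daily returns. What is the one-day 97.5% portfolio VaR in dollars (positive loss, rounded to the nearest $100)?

σ_p² = 0.48²·1.963² + 0.52²·1.709² + 2·0.45·0.48·0.52·1.963·1.709 = 2.4312 (%²).
σ_p = √2.4312 = 1.559%.
At 97.5%, z = 1.960.
VaR = 1.960 × 1.559% = 3.056%; on $12,000,000 that is $366,720.

$366,700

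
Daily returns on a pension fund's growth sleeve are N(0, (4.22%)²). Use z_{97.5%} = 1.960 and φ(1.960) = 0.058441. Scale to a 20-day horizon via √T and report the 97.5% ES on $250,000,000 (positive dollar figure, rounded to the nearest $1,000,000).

$110,000,000

σ_{20d} = 4.22% × √20 = 18.872%.
ES multiplier = φ(z)/(1−α) = 0.058441/0.025 = 2.338.
ES = 18.872% × 2.338 = 44.123%; on $250,000,000: $110,307,500.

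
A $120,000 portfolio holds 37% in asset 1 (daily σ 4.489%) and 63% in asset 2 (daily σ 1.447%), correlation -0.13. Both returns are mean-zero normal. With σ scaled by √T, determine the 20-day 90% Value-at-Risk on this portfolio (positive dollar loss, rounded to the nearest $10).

σ_p = √(0.37²·4.489² + 0.63²·1.447² + 2·-0.13·0.37·0.63·4.489·1.447) = 1.788%.
σ_{20d} = 1.788% × √20 = 7.996%.
z(90%) = 1.282.
VaR = 1.282 × 7.996% = 10.251%; on $120,000 that is $12,301.

$12,300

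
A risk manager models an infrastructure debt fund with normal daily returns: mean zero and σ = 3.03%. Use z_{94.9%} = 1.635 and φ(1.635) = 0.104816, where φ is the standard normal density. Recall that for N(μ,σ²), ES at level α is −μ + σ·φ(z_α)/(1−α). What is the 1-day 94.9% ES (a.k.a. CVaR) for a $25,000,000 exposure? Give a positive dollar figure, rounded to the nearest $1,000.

Tail multiplier: φ(z)/(1−α) = 0.104816 / 0.051 = 2.055.
ES = 3.03% × 2.055 = 6.227%.
On $25,000,000: 0.06227 × $25,000,000 = $1,556,750.

$1,557,000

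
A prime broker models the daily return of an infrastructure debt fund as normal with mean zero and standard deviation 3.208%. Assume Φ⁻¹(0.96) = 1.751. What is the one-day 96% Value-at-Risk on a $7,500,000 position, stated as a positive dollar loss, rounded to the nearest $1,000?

VaR = z·σ = 1.751 × 3.208% = 5.617%.
On $7,500,000: 0.05617 × $7,500,000 = $421,275.

$421,000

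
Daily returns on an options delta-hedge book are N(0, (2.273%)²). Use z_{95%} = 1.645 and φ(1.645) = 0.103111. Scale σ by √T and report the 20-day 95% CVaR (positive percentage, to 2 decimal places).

σ_{20d} = 2.273% × √20 = 10.165%.
ES multiplier = φ(z)/(1−α) = 0.103111/0.05 = 2.062.
ES = 10.165% × 2.062 = 20.960%.

20.96%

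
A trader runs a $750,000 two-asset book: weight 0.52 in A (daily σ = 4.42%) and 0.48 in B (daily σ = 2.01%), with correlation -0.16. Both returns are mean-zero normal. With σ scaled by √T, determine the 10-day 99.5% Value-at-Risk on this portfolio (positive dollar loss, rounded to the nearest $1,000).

σ_p = √(0.52²·4.42² + 0.48²·2.01² + 2·-0.16·0.52·0.48·4.42·2.01) = 2.346%.
σ_{10d} = 2.346% × √10 = 7.419%.
z(99.5%) = 2.576.
VaR = 2.576 × 7.419% = 19.111%; on $750,000 that is $143,332.

$143,000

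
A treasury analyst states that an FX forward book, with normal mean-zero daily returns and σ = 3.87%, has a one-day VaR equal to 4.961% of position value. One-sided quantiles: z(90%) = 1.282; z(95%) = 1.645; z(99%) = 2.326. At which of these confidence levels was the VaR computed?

Implied z = VaR/σ = 4.961 / 3.87 = 1.282.
This matches z(90%) = 1.282.

90%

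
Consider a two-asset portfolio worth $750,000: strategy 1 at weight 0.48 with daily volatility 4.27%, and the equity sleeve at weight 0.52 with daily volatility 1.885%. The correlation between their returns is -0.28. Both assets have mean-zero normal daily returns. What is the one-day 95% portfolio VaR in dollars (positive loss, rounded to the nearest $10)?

$24,790

σ_p² = 0.48²·4.27² + 0.52²·1.885² + 2·-0.28·0.48·0.52·4.27·1.885 = 4.0366 (%²).
σ_p = √4.0366 = 2.009%.
At 95%, z = 1.645.
VaR = 1.645 × 2.009% = 3.305%; on $750,000 that is $24,788.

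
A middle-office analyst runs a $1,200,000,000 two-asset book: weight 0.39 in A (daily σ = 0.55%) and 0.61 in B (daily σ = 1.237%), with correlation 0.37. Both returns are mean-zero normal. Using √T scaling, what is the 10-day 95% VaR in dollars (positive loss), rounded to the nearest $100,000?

$53,500,000

σ_p = √(0.39²·0.55² + 0.61²·1.237² + 2·0.37·0.39·0.61·0.55·1.237) = 0.857%.
σ_{10d} = 0.857% × √10 = 2.710%.
z(95%) = 1.645.
VaR = 1.645 × 2.710% = 4.458%; on $1,200,000,000 that is $53,496,000.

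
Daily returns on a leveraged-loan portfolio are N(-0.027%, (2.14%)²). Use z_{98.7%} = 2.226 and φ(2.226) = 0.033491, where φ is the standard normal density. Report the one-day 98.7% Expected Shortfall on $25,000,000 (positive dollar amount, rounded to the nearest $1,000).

Tail multiplier: φ(z)/(1−α) = 0.033491 / 0.013 = 2.576.
ES = −(-0.027%) + 2.14% × 2.576 = 5.540%.
On $25,000,000: 0.05540 × $25,000,000 = $1,385,000.

$1,385,000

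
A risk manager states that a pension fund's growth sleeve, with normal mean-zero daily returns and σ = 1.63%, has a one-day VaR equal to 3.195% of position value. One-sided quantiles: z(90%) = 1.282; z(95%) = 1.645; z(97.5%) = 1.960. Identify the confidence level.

97.5%

Implied z = VaR/σ = 3.195 / 1.63 = 1.960.
This matches z(97.5%) = 1.960.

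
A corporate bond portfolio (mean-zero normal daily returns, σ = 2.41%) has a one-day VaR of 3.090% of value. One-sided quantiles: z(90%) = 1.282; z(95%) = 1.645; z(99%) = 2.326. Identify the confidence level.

Implied z = VaR/σ = 3.090 / 2.41 = 1.282.
This matches z(90%) = 1.282.

90%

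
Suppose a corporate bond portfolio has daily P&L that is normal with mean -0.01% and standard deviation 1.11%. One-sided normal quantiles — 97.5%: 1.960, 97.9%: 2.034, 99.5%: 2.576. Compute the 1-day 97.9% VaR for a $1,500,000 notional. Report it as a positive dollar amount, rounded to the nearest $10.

$34,020

VaR = −μ + z·σ = −(-0.01%) + 2.034 × 1.11% = 2.268%.
On $1,500,000: 0.02268 × $1,500,000 = $34,020.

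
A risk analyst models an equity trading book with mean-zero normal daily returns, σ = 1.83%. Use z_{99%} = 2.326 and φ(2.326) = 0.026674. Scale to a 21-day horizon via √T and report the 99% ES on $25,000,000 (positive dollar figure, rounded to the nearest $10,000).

σ_{21d} = 1.83% × √21 = 8.386%.
ES multiplier = φ(z)/(1−α) = 0.026674/0.01 = 2.667.
ES = 8.386% × 2.667 = 22.365%; on $25,000,000: $5,591,250.

$5,590,000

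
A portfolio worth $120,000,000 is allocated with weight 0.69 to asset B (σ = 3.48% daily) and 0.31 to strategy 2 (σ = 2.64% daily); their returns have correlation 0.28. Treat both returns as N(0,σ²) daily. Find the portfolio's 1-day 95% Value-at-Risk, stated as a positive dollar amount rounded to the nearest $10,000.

$5,420,000

σ_p² = 0.69²·3.48² + 0.31²·2.64² + 2·0.28·0.69·0.31·3.48·2.64 = 7.5360 (%²).
σ_p = √7.5360 = 2.745%.
At 95%, z = 1.645.
VaR = 1.645 × 2.745% = 4.516%; on $120,000,000 that is $5,419,200.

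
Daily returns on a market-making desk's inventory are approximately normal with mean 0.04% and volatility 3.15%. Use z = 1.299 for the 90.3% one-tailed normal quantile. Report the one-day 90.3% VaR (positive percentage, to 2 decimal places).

4.05%

VaR = −μ + z·σ = −(0.04%) + 1.299 × 3.15% = 4.052%.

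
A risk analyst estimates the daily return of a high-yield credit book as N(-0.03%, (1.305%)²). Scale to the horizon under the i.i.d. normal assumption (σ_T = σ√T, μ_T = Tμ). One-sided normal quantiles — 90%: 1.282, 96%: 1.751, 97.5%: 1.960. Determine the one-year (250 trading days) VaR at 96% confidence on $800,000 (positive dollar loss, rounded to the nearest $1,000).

σ_{250d} = 1.305% × √250 = 20.634%; μ_{250d} = 250 × -0.03% = -7.500%.
VaR = −(-7.500%) + 1.751 × 20.634% = 43.630%.
On $800,000: 0.43630 × $800,000 = $349,040.

$349,000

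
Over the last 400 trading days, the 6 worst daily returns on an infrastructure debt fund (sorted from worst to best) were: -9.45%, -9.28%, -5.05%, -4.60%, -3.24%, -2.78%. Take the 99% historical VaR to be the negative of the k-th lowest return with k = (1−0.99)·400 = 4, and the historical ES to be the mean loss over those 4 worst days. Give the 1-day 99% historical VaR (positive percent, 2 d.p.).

k = 4; the 4th lowest return is -4.60%, so VaR = 4.60%.

4.60%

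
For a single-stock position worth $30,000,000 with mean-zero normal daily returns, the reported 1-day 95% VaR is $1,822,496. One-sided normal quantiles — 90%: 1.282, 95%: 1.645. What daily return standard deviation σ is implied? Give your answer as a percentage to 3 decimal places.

VaR as a fraction: $1,822,496 / $30,000,000 = 6.075%.
σ = VaR / z = 6.075% / 1.645 = 3.693%.

3.693%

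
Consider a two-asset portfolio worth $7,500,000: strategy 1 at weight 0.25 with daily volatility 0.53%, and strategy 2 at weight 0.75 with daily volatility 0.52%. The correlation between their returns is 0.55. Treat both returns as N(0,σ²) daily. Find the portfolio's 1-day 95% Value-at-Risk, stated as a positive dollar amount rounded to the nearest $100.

σ_p² = 0.25²·0.53² + 0.75²·0.52² + 2·0.55·0.25·0.75·0.53·0.52 = 0.2265 (%²).
σ_p = √0.2265 = 0.476%.
At 95%, z = 1.645.
VaR = 1.645 × 0.476% = 0.783%; on $7,500,000 that is $58,725.

$58,700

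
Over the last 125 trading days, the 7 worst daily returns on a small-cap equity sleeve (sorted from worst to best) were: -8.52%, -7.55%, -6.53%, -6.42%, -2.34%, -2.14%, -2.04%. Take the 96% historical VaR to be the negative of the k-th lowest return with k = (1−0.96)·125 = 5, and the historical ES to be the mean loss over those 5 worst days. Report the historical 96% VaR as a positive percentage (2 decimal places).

k = 5; the 5th lowest return is -2.34%, so VaR = 2.34%.

2.34%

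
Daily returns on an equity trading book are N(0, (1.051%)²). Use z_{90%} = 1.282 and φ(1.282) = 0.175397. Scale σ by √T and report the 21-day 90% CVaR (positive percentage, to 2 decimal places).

σ_{21d} = 1.051% × √21 = 4.816%.
ES multiplier = φ(z)/(1−α) = 0.175397/0.1 = 1.754.
ES = 4.816% × 1.754 = 8.447%.

8.45%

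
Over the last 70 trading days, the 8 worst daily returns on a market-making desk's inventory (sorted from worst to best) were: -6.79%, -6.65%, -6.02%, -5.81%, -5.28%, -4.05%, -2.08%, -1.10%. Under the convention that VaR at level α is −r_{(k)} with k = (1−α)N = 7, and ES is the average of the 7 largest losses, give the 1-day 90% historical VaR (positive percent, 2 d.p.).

k = 7; the 7th lowest return is -2.08%, so VaR = 2.08%.

2.08%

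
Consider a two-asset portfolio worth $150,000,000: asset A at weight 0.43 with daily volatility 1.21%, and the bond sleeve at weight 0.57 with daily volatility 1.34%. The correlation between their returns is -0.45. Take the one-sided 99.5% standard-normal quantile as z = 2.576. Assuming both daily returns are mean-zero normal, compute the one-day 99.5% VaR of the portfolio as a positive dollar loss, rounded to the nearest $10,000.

$2,720,000

σ_p² = 0.43²·1.21² + 0.57²·1.34² + 2·-0.45·0.43·0.57·1.21·1.34 = 0.4964 (%²).
σ_p = √0.4964 = 0.705%.
VaR = 2.576 × 0.705% = 1.816%; on $150,000,000 that is $2,724,000.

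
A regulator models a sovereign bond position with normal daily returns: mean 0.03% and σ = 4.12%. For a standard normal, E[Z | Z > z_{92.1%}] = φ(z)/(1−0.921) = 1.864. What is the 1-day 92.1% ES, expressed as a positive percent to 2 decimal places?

7.65%

ES = −(0.03%) + 4.12% × 1.864 = 7.650%.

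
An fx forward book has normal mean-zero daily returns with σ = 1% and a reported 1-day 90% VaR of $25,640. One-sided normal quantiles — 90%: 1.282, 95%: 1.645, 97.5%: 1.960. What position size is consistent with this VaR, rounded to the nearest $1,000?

VaR as a fraction of value: z·σ = 1.282 × 1% = 1.282%.
Position = $25,640 / 0.01282 = $2,000,000.

$2,000,000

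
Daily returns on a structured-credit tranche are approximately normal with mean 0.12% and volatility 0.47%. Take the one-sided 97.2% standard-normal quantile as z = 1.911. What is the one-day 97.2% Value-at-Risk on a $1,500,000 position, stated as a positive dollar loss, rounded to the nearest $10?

$11,670

VaR = −μ + z·σ = −(0.12%) + 1.911 × 0.47% = 0.778%.
On $1,500,000: 0.00778 × $1,500,000 = $11,670.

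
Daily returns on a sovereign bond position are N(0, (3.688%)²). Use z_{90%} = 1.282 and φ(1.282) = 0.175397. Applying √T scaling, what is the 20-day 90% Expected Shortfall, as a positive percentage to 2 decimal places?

σ_{20d} = 3.688% × √20 = 16.493%.
ES multiplier = φ(z)/(1−α) = 0.175397/0.1 = 1.754.
ES = 16.493% × 1.754 = 28.929%.

28.93%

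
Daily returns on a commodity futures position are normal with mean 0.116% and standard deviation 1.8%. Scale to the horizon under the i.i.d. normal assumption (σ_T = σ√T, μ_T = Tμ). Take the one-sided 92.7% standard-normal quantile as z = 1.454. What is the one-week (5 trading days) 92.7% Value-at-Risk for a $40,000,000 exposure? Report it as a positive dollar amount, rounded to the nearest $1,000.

$2,109,000

σ_{5d} = 1.8% × √5 = 4.025%; μ_{5d} = 5 × 0.116% = 0.580%.
VaR = −(0.580%) + 1.454 × 4.025% = 5.272%.
On $40,000,000: 0.05272 × $40,000,000 = $2,108,800.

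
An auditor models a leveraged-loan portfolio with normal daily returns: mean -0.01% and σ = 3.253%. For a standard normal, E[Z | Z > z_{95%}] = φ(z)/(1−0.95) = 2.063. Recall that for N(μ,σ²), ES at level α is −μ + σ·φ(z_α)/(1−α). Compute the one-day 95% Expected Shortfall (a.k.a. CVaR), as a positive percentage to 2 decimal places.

ES = −(-0.01%) + 3.253% × 2.063 = 6.721%.

6.72%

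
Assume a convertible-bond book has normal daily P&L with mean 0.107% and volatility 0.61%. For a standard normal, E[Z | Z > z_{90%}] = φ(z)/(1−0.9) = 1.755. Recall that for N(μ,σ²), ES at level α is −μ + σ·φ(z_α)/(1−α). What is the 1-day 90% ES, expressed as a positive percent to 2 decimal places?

ES = −(0.107%) + 0.61% × 1.755 = 0.964%.

0.96%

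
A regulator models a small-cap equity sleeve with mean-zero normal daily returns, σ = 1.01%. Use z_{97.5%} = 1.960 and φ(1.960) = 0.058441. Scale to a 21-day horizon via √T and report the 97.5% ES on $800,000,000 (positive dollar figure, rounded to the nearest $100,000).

$86,600,000

σ_{21d} = 1.01% × √21 = 4.628%.
ES multiplier = φ(z)/(1−α) = 0.058441/0.025 = 2.338.
ES = 4.628% × 2.338 = 10.820%; on $800,000,000: $86,560,000.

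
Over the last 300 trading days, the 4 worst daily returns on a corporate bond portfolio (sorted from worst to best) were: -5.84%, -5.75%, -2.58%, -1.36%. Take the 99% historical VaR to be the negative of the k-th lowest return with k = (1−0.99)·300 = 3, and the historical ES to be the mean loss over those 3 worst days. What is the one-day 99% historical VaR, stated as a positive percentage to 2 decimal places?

2.58%

k = 3; the 3rd lowest return is -2.58%, so VaR = 2.58%.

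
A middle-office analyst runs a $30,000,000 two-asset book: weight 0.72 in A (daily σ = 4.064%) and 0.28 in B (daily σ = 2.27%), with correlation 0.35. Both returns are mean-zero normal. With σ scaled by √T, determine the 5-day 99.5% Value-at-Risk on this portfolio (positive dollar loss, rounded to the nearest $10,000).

$5,540,000

σ_p = √(0.72²·4.064² + 0.28²·2.27² + 2·0.35·0.72·0.28·4.064·2.27) = 3.204%.
σ_{5d} = 3.204% × √5 = 7.164%.
z(99.5%) = 2.576.
VaR = 2.576 × 7.164% = 18.454%; on $30,000,000 that is $5,536,200.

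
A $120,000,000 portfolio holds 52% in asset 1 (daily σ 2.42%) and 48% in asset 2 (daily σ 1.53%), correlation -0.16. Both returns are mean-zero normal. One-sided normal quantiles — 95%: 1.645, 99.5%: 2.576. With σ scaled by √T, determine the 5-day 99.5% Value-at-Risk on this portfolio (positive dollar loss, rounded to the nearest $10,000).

σ_p = √(0.52²·2.42² + 0.48²·1.53² + 2·-0.16·0.52·0.48·2.42·1.53) = 1.352%.
σ_{5d} = 1.352% × √5 = 3.023%.
VaR = 2.576 × 3.023% = 7.787%; on $120,000,000 that is $9,344,400.

$9,340,000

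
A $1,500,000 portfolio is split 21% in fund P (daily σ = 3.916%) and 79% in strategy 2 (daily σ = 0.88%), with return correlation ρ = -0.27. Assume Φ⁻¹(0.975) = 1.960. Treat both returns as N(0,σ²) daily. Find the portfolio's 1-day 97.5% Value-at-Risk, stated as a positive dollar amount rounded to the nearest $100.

σ_p² = 0.21²·3.916² + 0.79²·0.88² + 2·-0.27·0.21·0.79·3.916·0.88 = 0.8509 (%²).
σ_p = √0.8509 = 0.922%.
VaR = 1.960 × 0.922% = 1.807%; on $1,500,000 that is $27,105.

$27,100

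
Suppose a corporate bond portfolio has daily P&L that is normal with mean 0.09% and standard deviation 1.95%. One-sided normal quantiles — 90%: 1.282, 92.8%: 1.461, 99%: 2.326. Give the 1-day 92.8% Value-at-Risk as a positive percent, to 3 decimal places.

2.759%

VaR = −μ + z·σ = −(0.09%) + 1.461 × 1.95% = 2.759%.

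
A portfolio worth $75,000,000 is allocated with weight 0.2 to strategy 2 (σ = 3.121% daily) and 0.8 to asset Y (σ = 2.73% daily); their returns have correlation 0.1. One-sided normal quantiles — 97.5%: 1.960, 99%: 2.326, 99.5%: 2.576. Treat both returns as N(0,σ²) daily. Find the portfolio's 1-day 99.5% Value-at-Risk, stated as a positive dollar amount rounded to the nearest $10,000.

$4,500,000

σ_p² = 0.2²·3.121² + 0.8²·2.73² + 2·0.1·0.2·0.8·3.121·2.73 = 5.4321 (%²).
σ_p = √5.4321 = 2.331%.
VaR = 2.576 × 2.331% = 6.005%; on $75,000,000 that is $4,503,750.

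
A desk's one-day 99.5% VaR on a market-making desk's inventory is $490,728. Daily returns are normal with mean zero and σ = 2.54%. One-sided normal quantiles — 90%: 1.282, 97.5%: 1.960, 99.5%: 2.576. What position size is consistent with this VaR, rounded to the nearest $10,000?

VaR as a fraction of value: z·σ = 2.576 × 2.54% = 6.54304%.
Position = $490,728 / 0.0654304 = $7,500,000.

$7,500,000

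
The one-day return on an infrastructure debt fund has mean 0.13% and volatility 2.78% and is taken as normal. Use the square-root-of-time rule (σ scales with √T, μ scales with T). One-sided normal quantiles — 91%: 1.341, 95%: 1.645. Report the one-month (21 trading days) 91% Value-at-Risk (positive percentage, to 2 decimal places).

σ_{21d} = 2.78% × √21 = 12.740%; μ_{21d} = 21 × 0.13% = 2.730%.
VaR = −(2.730%) + 1.341 × 12.740% = 14.354%.

14.35%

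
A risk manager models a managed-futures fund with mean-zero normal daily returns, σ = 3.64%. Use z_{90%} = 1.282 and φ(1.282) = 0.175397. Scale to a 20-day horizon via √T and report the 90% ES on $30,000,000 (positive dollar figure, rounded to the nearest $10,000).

$8,570,000

σ_{20d} = 3.64% × √20 = 16.279%.
ES multiplier = φ(z)/(1−α) = 0.175397/0.1 = 1.754.
ES = 16.279% × 1.754 = 28.553%; on $30,000,000: $8,565,900.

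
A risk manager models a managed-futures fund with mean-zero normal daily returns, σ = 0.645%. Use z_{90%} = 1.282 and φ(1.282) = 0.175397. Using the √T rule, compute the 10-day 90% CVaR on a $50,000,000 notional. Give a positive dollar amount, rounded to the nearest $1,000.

$1,789,000

σ_{10d} = 0.645% × √10 = 2.040%.
ES multiplier = φ(z)/(1−α) = 0.175397/0.1 = 1.754.
ES = 2.040% × 1.754 = 3.578%; on $50,000,000: $1,789,000.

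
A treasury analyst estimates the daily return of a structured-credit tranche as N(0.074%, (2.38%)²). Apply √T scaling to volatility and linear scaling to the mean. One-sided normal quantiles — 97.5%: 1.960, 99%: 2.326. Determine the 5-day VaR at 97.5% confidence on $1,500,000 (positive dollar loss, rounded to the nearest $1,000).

σ_{5d} = 2.38% × √5 = 5.322%; μ_{5d} = 5 × 0.074% = 0.370%.
VaR = −(0.370%) + 1.960 × 5.322% = 10.061%.
On $1,500,000: 0.10061 × $1,500,000 = $150,915.

$151,000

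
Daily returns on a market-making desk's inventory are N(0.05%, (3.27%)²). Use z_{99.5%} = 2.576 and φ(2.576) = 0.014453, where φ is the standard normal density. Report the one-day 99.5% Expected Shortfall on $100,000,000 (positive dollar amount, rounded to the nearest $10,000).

Tail multiplier: φ(z)/(1−α) = 0.014453 / 0.005 = 2.891.
ES = −(0.05%) + 3.27% × 2.891 = 9.404%.
On $100,000,000: 0.09404 × $100,000,000 = $9,404,000.

$9,400,000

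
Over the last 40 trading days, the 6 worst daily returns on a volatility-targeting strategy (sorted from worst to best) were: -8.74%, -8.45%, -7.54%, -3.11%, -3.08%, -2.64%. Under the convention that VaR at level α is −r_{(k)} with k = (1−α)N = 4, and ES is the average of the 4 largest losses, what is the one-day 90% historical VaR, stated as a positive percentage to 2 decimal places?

k = 4; the 4th lowest return is -3.11%, so VaR = 3.11%.

3.11%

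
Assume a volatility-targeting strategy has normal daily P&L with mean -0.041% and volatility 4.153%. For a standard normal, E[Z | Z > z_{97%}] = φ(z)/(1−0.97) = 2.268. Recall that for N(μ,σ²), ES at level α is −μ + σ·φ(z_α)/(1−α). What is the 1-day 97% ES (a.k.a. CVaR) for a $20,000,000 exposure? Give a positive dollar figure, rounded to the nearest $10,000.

ES = −(-0.041%) + 4.153% × 2.268 = 9.460%.
On $20,000,000: 0.09460 × $20,000,000 = $1,892,000.

$1,890,000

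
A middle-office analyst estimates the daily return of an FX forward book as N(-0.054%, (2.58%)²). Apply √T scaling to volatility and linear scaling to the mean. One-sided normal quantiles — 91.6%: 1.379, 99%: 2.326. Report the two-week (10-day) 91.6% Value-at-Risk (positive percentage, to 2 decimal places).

11.79%

σ_{10d} = 2.58% × √10 = 8.159%; μ_{10d} = 10 × -0.054% = -0.540%.
VaR = −(-0.540%) + 1.379 × 8.159% = 11.791%.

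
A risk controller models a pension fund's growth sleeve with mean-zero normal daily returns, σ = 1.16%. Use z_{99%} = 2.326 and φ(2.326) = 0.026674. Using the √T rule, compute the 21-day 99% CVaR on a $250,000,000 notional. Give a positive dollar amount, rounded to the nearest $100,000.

σ_{21d} = 1.16% × √21 = 5.316%.
ES multiplier = φ(z)/(1−α) = 0.026674/0.01 = 2.667.
ES = 5.316% × 2.667 = 14.178%; on $250,000,000: $35,445,000.

$35,400,000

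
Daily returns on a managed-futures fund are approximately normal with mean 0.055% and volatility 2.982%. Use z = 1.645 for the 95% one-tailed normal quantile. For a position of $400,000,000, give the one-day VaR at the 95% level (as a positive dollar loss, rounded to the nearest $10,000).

$19,400,000

VaR = −μ + z·σ = −(0.055%) + 1.645 × 2.982% = 4.850%.
On $400,000,000: 0.04850 × $400,000,000 = $19,400,000.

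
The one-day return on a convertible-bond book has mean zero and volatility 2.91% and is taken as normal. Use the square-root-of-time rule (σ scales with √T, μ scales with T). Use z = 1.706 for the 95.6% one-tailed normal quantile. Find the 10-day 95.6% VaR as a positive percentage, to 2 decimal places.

σ_{10d} = 2.91% × √10 = 9.202%.
VaR = 1.706 × 9.202% = 15.699%.

15.70%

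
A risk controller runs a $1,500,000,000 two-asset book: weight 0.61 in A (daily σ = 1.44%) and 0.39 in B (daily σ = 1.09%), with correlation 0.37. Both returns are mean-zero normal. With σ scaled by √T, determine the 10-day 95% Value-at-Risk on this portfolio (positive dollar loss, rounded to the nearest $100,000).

σ_p = √(0.61²·1.44² + 0.39²·1.09² + 2·0.37·0.61·0.39·1.44·1.09) = 1.108%.
σ_{10d} = 1.108% × √10 = 3.504%.
z(95%) = 1.645.
VaR = 1.645 × 3.504% = 5.764%; on $1,500,000,000 that is $86,460,000.

$86,500,000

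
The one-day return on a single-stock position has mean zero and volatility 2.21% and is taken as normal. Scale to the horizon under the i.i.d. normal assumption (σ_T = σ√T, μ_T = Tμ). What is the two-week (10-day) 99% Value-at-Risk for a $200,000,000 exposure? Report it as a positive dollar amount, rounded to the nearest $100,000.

At 99%, z = 2.326.
σ_{10d} = 2.21% × √10 = 6.989%.
VaR = 2.326 × 6.989% = 16.256%.
On $200,000,000: 0.16256 × $200,000,000 = $32,512,000.

$32,500,000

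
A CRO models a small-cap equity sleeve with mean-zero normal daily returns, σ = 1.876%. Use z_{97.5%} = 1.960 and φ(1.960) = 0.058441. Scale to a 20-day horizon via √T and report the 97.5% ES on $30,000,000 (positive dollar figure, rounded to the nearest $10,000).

$5,880,000

σ_{20d} = 1.876% × √20 = 8.390%.
ES multiplier = φ(z)/(1−α) = 0.058441/0.025 = 2.338.
ES = 8.390% × 2.338 = 19.616%; on $30,000,000: $5,884,800.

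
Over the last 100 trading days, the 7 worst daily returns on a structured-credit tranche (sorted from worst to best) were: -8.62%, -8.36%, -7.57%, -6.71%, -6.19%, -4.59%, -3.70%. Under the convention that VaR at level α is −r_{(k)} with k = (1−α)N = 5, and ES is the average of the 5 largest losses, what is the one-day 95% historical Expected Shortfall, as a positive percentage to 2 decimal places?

7.49%

The 5 worst returns sum to -37.45%.
ES = −(-37.45%) / 5 = 7.49%.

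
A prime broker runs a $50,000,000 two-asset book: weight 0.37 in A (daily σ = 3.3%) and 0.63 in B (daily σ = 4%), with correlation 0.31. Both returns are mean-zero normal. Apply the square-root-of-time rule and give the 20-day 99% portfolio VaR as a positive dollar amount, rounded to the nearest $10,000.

σ_p = √(0.37²·3.3² + 0.63²·4² + 2·0.31·0.37·0.63·3.3·4) = 3.122%.
σ_{20d} = 3.122% × √20 = 13.962%.
z(99%) = 2.326.
VaR = 2.326 × 13.962% = 32.476%; on $50,000,000 that is $16,238,000.

$16,240,000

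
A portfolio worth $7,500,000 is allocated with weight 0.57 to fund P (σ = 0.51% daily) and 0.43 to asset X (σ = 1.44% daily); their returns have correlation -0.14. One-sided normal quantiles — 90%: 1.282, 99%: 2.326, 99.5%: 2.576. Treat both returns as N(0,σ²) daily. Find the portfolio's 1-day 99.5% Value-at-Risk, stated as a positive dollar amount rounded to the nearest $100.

$124,800

σ_p² = 0.57²·0.51² + 0.43²·1.44² + 2·-0.14·0.57·0.43·0.51·1.44 = 0.4175 (%²).
σ_p = √0.4175 = 0.646%.
VaR = 2.576 × 0.646% = 1.664%; on $7,500,000 that is $124,800.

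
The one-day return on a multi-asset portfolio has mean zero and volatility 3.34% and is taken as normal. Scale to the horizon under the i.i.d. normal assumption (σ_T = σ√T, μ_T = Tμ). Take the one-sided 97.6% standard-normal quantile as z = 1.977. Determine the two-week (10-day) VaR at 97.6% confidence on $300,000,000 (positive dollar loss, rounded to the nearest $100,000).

σ_{10d} = 3.34% × √10 = 10.562%.
VaR = 1.977 × 10.562% = 20.881%.
On $300,000,000: 0.20881 × $300,000,000 = $62,643,000.

$62,600,000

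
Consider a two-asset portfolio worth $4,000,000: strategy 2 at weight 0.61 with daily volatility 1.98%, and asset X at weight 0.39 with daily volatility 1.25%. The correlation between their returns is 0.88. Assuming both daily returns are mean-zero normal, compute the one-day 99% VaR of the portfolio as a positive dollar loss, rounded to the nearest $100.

$153,800

σ_p² = 0.61²·1.98² + 0.39²·1.25² + 2·0.88·0.61·0.39·1.98·1.25 = 2.7327 (%²).
σ_p = √2.7327 = 1.653%.
At 99%, z = 2.326.
VaR = 2.326 × 1.653% = 3.845%; on $4,000,000 that is $153,800.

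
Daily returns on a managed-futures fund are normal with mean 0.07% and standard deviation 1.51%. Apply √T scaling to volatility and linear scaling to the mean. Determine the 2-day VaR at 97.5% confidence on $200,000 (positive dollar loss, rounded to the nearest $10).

$8,090

At 97.5%, z = 1.960.
σ_{2d} = 1.51% × √2 = 2.135%; μ_{2d} = 2 × 0.07% = 0.140%.
VaR = −(0.140%) + 1.960 × 2.135% = 4.045%.
On $200,000: 0.04045 × $200,000 = $8,090.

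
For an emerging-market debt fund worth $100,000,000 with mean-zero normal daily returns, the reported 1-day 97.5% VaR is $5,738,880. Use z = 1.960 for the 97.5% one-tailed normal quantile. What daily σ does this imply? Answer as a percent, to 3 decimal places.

VaR as a fraction: $5,738,880 / $100,000,000 = 5.739%.
σ = VaR / z = 5.739% / 1.960 = 2.928%.

2.928%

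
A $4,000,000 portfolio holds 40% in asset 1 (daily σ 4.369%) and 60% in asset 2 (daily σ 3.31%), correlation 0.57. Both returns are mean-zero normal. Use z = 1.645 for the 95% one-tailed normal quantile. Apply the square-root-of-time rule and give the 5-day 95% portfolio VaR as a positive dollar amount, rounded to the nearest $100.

σ_p = √(0.4²·4.369² + 0.6²·3.31² + 2·0.57·0.4·0.6·4.369·3.31) = 3.310%.
σ_{5d} = 3.310% × √5 = 7.401%.
VaR = 1.645 × 7.401% = 12.175%; on $4,000,000 that is $487,000.

$487,000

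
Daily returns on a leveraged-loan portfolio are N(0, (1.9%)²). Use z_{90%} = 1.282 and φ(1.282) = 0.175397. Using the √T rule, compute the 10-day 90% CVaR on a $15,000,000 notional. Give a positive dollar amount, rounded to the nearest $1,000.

$1,581,000

σ_{10d} = 1.9% × √10 = 6.008%.
ES multiplier = φ(z)/(1−α) = 0.175397/0.1 = 1.754.
ES = 6.008% × 1.754 = 10.538%; on $15,000,000: $1,580,700.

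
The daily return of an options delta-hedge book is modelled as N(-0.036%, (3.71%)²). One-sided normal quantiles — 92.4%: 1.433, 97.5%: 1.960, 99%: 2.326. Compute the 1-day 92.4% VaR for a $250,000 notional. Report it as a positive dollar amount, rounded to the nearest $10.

$13,380

VaR = −μ + z·σ = −(-0.036%) + 1.433 × 3.71% = 5.352%.
On $250,000: 0.05352 × $250,000 = $13,380.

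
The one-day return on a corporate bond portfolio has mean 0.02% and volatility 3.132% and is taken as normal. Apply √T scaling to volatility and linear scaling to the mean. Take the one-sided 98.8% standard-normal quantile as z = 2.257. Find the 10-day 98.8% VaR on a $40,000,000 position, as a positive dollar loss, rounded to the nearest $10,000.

σ_{10d} = 3.132% × √10 = 9.904%; μ_{10d} = 10 × 0.02% = 0.200%.
VaR = −(0.200%) + 2.257 × 9.904% = 22.153%.
On $40,000,000: 0.22153 × $40,000,000 = $8,861,200.

$8,860,000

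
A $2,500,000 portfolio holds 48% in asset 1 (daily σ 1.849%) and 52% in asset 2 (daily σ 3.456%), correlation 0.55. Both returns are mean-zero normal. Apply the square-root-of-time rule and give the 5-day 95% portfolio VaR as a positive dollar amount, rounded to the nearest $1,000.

$221,000

σ_p = √(0.48²·1.849² + 0.52²·3.456² + 2·0.55·0.48·0.52·1.849·3.456) = 2.402%.
σ_{5d} = 2.402% × √5 = 5.371%.
z(95%) = 1.645.
VaR = 1.645 × 5.371% = 8.835%; on $2,500,000 that is $220,875.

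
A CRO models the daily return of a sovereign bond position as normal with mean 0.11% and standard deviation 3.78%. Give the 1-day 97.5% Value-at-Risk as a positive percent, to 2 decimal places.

7.30%

At 97.5% one-sided, z = 1.960.
VaR = −μ + z·σ = −(0.11%) + 1.960 × 3.78% = 7.299%.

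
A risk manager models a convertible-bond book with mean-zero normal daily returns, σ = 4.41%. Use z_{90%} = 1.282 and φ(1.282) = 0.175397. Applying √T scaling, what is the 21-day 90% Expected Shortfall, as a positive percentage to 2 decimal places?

σ_{21d} = 4.41% × √21 = 20.209%.
ES multiplier = φ(z)/(1−α) = 0.175397/0.1 = 1.754.
ES = 20.209% × 1.754 = 35.447%.

35.45%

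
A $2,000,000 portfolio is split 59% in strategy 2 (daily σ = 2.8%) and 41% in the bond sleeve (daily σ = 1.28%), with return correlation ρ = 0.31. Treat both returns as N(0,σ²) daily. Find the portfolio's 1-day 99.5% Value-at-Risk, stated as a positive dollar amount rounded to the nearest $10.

σ_p² = 0.59²·2.8² + 0.41²·1.28² + 2·0.31·0.59·0.41·2.8·1.28 = 3.5420 (%²).
σ_p = √3.5420 = 1.882%.
At 99.5%, z = 2.576.
VaR = 2.576 × 1.882% = 4.848%; on $2,000,000 that is $96,960.

$96,960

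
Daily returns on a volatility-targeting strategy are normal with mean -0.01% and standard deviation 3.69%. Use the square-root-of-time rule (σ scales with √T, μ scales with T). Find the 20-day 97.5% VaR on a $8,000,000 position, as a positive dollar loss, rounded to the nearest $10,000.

At 97.5%, z = 1.960.
σ_{20d} = 3.69% × √20 = 16.502%; μ_{20d} = 20 × -0.01% = -0.200%.
VaR = −(-0.200%) + 1.960 × 16.502% = 32.544%.
On $8,000,000: 0.32544 × $8,000,000 = $2,603,520.

$2,600,000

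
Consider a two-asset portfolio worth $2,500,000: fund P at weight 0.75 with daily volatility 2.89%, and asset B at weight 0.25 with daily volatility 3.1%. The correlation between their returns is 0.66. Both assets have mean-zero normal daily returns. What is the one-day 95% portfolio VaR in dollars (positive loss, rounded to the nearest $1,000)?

$113,000

σ_p² = 0.75²·2.89² + 0.25²·3.1² + 2·0.66·0.75·0.25·2.89·3.1 = 7.5160 (%²).
σ_p = √7.5160 = 2.742%.
At 95%, z = 1.645.
VaR = 1.645 × 2.742% = 4.511%; on $2,500,000 that is $112,775.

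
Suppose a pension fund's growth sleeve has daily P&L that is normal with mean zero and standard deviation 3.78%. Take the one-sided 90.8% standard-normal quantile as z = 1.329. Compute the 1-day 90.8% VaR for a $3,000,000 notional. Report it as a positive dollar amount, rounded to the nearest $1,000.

VaR = z·σ = 1.329 × 3.78% = 5.024%.
On $3,000,000: 0.05024 × $3,000,000 = $150,720.

$151,000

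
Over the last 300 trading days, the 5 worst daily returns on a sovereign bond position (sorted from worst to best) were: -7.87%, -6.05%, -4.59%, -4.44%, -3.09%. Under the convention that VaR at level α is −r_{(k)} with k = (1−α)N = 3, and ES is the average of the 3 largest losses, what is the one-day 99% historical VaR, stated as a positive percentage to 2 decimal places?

4.59%

k = 3; the 3rd lowest return is -4.59%, so VaR = 4.59%.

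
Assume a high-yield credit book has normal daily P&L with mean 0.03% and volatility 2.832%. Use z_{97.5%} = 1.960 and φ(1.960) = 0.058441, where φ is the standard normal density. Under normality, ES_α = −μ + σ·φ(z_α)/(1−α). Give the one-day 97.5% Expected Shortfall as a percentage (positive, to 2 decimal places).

6.59%

Tail multiplier: φ(z)/(1−α) = 0.058441 / 0.025 = 2.338.
ES = −(0.03%) + 2.832% × 2.338 = 6.591%.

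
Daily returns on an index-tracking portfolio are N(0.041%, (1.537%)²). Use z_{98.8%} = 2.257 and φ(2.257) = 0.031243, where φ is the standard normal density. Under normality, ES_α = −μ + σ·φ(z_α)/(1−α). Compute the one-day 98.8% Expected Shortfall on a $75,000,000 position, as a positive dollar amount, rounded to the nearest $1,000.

Tail multiplier: φ(z)/(1−α) = 0.031243 / 0.012 = 2.604.
ES = −(0.041%) + 1.537% × 2.604 = 3.961%.
On $75,000,000: 0.03961 × $75,000,000 = $2,970,750.

$2,971,000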